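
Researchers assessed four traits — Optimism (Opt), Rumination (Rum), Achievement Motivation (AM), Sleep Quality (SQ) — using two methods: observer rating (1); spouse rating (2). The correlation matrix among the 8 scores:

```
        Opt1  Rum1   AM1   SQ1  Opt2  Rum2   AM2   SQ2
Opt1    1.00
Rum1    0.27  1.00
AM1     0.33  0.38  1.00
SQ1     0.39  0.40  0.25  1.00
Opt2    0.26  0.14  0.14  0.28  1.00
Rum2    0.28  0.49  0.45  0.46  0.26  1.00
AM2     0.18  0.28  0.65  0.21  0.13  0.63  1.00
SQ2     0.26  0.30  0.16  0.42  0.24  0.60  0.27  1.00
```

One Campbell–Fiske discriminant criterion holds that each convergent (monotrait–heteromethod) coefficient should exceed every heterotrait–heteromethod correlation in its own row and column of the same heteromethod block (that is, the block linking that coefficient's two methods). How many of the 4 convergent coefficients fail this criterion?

Checking each validity diagonal entry against its comparison values:
Opt (methods 1·2): 0.26 vs {0.28, 0.14, 0.18, 0.14, 0.26, 0.28} → fail.
Rum (methods 1·2): 0.49 vs {0.14, 0.28, 0.28, 0.45, 0.30, 0.46} → pass.
AM (methods 1·2): 0.65 vs {0.14, 0.18, 0.45, 0.28, 0.16, 0.21} → pass.
SQ (methods 1·2): 0.42 vs {0.28, 0.26, 0.46, 0.30, 0.21, 0.16} → fail.
2 of 4 fail.

2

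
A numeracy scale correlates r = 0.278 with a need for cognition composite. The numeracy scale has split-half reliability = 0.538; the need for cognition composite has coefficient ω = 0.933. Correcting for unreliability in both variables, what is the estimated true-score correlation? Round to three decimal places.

0.392

r_true = r_obs / √(r_xx · r_yy) = 0.278 / √(0.538 × 0.933) = 0.278 / √0.501954 = 0.278 / 0.7085 ≈ 0.392.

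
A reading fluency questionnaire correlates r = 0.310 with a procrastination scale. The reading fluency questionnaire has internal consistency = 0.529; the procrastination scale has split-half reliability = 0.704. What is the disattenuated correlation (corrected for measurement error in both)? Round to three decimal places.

r_true = r_obs / √(r_xx · r_yy) = 0.310 / √(0.529 × 0.704) = 0.310 / √0.372416 = 0.310 / 0.6103 ≈ 0.508.

0.508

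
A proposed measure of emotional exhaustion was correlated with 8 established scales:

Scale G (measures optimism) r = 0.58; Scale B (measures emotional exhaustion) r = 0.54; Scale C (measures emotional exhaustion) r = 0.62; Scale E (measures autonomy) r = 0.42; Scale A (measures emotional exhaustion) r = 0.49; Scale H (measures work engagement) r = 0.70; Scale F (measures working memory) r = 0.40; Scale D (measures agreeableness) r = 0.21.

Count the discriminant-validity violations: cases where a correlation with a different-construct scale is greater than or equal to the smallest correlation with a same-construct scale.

Convergent (same construct = emotional exhaustion): Scale B, Scale C, Scale A.
Smallest convergent = 0.49. Discriminant values: 0.58, 0.42, 0.70, 0.40, 0.21; count ≥ 0.49 → 2.

2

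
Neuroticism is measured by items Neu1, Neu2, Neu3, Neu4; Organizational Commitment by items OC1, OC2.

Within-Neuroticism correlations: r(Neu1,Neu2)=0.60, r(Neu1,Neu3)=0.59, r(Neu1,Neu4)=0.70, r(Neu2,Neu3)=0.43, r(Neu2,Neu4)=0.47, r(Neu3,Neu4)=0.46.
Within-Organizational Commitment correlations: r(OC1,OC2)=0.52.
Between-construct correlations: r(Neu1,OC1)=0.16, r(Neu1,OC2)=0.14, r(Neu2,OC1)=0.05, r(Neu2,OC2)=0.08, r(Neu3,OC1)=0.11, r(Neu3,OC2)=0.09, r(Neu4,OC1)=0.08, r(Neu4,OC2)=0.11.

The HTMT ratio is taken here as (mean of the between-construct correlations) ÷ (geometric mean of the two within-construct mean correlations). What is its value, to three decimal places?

Mean between = 0.82/8 = 0.1025.
Mean within-Neu = 3.25/6 = 0.5417; mean within-OC = 0.52/1 = 0.5200.
Geometric mean = √(0.5417 × 0.5200) = 0.5307.
HTMT = 0.1025 / 0.5307 = 0.193.

0.193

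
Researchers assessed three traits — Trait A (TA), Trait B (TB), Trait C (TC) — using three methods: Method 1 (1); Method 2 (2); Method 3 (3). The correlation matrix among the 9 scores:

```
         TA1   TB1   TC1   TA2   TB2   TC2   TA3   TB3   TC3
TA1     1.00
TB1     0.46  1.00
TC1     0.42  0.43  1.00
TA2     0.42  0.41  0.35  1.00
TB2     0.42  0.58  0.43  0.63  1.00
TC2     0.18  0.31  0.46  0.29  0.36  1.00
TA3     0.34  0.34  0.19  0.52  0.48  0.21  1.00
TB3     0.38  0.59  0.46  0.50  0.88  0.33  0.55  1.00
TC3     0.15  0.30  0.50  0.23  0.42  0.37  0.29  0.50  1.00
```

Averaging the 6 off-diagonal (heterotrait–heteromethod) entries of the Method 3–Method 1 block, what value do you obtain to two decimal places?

0.30

HTHM values (method 3 × method 1): 0.34, 0.19, 0.38, 0.46, 0.15, 0.30; mean = 1.82/6 = 0.30.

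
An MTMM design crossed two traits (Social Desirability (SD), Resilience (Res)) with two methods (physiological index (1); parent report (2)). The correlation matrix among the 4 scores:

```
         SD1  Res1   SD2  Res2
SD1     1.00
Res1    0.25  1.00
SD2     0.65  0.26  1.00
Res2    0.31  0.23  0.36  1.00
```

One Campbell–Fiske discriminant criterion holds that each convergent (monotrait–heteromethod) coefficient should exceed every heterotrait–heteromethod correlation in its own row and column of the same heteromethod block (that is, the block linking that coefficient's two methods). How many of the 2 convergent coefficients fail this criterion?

1

Each convergent coefficient versus the relevant comparison correlations:
SD (methods 1·2): 0.65 vs {0.31, 0.26} → pass.
Res (methods 1·2): 0.23 vs {0.26, 0.31} → fail.
1 of 2 fail.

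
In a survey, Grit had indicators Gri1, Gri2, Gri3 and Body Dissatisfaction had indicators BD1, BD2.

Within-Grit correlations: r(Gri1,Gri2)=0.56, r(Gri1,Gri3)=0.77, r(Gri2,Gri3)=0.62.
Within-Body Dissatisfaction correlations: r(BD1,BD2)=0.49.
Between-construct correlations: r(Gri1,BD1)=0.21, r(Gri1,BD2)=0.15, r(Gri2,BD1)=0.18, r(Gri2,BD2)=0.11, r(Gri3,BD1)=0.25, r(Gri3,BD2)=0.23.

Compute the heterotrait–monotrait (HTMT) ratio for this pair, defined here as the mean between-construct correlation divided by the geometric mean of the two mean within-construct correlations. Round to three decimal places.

Between-construct mean = 1.13/6 = 0.1883.
Mean within-Gri = 1.95/3 = 0.6500; mean within-BD = 0.49/1 = 0.4900.
Geometric mean = √(0.6500 × 0.4900) = 0.5644.
HTMT = 0.1883 / 0.5644 = 0.334.

0.334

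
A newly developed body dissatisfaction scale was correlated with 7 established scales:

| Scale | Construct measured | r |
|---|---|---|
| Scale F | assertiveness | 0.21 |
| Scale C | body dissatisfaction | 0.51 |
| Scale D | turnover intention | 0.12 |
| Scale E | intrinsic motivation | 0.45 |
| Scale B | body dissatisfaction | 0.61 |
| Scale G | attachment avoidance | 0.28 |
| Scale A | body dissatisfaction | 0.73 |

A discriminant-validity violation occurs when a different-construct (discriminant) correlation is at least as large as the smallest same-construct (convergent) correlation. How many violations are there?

0

Convergent (same construct = body dissatisfaction): Scale C, Scale B, Scale A.
Smallest convergent = 0.51. Discriminant values: 0.21, 0.12, 0.45, 0.28; count ≥ 0.51 → 0.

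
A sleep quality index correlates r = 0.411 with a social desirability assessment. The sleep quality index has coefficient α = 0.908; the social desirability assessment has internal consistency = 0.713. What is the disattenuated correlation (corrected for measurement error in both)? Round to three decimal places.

0.511

r_true = r_obs / √(r_xx · r_yy) = 0.411 / √(0.908 × 0.713) = 0.411 / √0.647404 = 0.411 / 0.8046 ≈ 0.511.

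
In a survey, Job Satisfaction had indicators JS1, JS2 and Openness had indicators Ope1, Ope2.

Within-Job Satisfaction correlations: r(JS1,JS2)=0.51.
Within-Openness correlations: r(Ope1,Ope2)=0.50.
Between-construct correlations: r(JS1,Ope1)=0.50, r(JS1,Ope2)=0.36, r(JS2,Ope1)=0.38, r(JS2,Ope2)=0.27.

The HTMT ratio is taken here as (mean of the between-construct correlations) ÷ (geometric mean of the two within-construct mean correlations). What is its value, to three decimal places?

Mean heterotrait r = 1.51/4 = 0.3775.
Mean within-JS = 0.51/1 = 0.5100; mean within-Ope = 0.50/1 = 0.5000.
Geometric mean = √(0.5100 × 0.5000) = 0.5050.
HTMT = 0.3775 / 0.5050 = 0.748.

0.748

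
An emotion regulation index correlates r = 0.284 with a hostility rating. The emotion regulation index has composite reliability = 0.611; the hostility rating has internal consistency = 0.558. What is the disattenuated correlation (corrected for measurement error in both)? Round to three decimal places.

0.486

r_true = r_obs / √(r_xx · r_yy) = 0.284 / √(0.611 × 0.558) = 0.284 / √0.340938 = 0.284 / 0.5839 ≈ 0.486.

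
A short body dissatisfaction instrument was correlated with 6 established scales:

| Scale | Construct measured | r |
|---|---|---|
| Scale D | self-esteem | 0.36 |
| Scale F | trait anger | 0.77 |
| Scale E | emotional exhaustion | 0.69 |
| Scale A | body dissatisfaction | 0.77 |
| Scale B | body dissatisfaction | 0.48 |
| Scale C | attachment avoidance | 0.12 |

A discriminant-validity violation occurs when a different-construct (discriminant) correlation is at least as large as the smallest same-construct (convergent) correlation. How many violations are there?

Convergent (same construct = body dissatisfaction): Scale A, Scale B.
Smallest convergent = 0.48. Discriminant values: 0.36, 0.77, 0.69, 0.12; count ≥ 0.48 → 2.

2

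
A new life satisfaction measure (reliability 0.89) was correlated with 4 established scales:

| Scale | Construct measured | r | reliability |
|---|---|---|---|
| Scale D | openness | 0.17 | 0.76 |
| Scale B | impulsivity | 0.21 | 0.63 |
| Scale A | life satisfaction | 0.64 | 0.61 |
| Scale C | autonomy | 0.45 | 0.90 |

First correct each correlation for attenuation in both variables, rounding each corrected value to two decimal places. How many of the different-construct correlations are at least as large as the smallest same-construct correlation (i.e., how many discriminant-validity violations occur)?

0

Disattenuated r (r / √(r_scale · r_new)):
  Scale D (disc): 0.17 / √(0.76·0.89) = 0.21
  Scale B (disc): 0.21 / √(0.63·0.89) = 0.28
  Scale A (conv): 0.64 / √(0.61·0.89) = 0.87
  Scale C (disc): 0.45 / √(0.90·0.89) = 0.50
Smallest convergent = 0.87. Discriminant values: 0.21, 0.28, 0.50; count ≥ 0.87 → 0.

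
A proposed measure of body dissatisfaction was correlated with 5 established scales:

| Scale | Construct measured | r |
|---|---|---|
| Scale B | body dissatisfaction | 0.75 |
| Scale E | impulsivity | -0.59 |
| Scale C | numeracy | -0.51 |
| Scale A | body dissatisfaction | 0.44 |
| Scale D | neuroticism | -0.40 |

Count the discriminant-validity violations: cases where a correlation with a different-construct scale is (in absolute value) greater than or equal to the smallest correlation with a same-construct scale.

2

Convergent (same construct = body dissatisfaction): Scale B, Scale A.
Smallest convergent = 0.44. Discriminant |r|: 0.59, 0.51, 0.40; count ≥ 0.44 → 2.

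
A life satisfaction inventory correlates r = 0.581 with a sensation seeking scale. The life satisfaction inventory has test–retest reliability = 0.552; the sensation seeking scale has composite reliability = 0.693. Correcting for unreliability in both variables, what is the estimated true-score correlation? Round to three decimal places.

0.939

r_true = r_obs / √(r_xx · r_yy) = 0.581 / √(0.552 × 0.693) = 0.581 / √0.382536 = 0.581 / 0.6185 ≈ 0.939.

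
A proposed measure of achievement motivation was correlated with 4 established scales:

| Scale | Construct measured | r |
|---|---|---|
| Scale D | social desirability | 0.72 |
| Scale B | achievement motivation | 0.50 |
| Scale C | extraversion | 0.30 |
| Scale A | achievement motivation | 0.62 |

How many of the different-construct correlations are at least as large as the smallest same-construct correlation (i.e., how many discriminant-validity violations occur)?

1

Convergent (same construct = achievement motivation): Scale B, Scale A.
Smallest convergent = 0.50. Discriminant values: 0.72, 0.30; count ≥ 0.50 → 1.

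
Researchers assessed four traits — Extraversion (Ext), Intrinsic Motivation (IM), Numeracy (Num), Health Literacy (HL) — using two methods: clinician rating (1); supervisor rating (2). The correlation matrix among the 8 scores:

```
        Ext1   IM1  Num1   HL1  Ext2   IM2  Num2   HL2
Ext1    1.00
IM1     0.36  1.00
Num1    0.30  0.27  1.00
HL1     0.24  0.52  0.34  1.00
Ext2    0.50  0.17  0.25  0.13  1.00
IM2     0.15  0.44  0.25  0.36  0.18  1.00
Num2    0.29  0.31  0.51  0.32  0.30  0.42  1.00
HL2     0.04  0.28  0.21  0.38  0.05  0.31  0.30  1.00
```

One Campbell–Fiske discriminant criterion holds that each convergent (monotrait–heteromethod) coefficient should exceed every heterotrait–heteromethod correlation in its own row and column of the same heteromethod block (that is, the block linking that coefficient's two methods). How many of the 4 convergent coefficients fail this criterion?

0

Convergent coefficients and their comparison sets:
Ext (methods 1·2): 0.50 vs {0.15, 0.17, 0.29, 0.25, 0.04, 0.13} → pass.
IM (methods 1·2): 0.44 vs {0.17, 0.15, 0.31, 0.25, 0.28, 0.36} → pass.
Num (methods 1·2): 0.51 vs {0.25, 0.29, 0.25, 0.31, 0.21, 0.32} → pass.
HL (methods 1·2): 0.38 vs {0.13, 0.04, 0.36, 0.28, 0.32, 0.21} → pass.
0 of 4 fail.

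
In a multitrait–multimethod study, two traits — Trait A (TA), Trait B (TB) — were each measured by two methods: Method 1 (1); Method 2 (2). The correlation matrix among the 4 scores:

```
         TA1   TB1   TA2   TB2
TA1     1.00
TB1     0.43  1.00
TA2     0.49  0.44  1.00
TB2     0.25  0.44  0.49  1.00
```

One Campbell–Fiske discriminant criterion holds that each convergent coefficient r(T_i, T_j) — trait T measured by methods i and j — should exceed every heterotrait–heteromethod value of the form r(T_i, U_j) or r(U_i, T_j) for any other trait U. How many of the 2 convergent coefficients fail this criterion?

1

Checking each validity diagonal entry against its comparison values:
TA (methods 1·2): 0.49 vs {0.25, 0.44} → pass.
TB (methods 1·2): 0.44 vs {0.44, 0.25} → fail.
1 of 2 fail.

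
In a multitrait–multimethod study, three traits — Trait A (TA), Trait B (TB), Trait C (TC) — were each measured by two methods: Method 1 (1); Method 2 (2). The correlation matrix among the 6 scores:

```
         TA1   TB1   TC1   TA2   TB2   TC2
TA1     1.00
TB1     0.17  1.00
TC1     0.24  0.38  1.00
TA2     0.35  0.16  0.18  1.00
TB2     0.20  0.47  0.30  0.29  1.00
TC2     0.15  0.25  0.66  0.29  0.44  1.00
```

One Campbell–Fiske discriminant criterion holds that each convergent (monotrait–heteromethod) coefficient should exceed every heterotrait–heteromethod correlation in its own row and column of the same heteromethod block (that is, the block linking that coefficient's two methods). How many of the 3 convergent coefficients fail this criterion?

Checking each validity diagonal entry against its comparison values:
TA (methods 1·2): 0.35 vs {0.20, 0.16, 0.15, 0.18} → pass.
TB (methods 1·2): 0.47 vs {0.16, 0.20, 0.25, 0.30} → pass.
TC (methods 1·2): 0.66 vs {0.18, 0.15, 0.30, 0.25} → pass.
0 of 3 fail.

0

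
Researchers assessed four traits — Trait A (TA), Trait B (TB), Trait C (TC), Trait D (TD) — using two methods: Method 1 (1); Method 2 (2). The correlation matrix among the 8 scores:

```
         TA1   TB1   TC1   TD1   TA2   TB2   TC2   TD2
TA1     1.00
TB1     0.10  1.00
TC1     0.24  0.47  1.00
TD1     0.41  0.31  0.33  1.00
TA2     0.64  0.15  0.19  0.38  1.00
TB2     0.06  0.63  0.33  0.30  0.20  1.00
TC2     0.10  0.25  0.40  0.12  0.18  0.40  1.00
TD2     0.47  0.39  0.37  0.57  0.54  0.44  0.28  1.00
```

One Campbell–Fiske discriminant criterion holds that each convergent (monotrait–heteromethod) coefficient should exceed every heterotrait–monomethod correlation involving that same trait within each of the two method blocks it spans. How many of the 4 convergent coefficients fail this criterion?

Checking each validity diagonal entry against its comparison values:
TA (methods 1·2): 0.64 vs {0.10, 0.20, 0.24, 0.18, 0.41, 0.54} → pass.
TB (methods 1·2): 0.63 vs {0.10, 0.20, 0.47, 0.40, 0.31, 0.44} → pass.
TC (methods 1·2): 0.40 vs {0.24, 0.18, 0.47, 0.40, 0.33, 0.28} → fail.
TD (methods 1·2): 0.57 vs {0.41, 0.54, 0.31, 0.44, 0.33, 0.28} → pass.
1 of 4 fail.

1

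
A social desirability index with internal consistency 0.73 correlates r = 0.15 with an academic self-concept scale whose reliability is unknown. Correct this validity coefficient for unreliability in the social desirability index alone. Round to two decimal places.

Single correction: r_c = r_obs / √r_xx = 0.15 / √0.73 = 0.15 / 0.8544 ≈ 0.18.

0.18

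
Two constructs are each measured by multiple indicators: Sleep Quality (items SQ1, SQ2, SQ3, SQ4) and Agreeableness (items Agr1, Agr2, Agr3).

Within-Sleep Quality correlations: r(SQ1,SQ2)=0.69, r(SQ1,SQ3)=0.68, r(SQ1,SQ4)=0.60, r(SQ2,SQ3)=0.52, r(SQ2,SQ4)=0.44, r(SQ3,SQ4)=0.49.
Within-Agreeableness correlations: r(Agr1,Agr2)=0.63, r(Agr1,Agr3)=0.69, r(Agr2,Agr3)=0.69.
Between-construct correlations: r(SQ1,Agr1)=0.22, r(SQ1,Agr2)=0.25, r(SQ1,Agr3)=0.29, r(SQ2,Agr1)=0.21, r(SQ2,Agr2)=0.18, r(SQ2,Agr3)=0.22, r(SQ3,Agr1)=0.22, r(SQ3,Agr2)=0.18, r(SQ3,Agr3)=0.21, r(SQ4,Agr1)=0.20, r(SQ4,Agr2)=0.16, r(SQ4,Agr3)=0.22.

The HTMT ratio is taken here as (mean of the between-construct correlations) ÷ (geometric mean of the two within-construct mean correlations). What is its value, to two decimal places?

0.35

Between-construct mean = 2.56/12 = 0.2133.
Mean within-SQ = 3.42/6 = 0.5700; mean within-Agr = 2.01/3 = 0.6700.
Geometric mean = √(0.5700 × 0.6700) = 0.6180.
HTMT = 0.2133 / 0.6180 = 0.35.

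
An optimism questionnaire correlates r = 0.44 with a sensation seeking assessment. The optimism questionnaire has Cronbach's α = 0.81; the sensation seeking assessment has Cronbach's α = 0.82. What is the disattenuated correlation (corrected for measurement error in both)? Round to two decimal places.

r_true = r_obs / √(r_xx · r_yy) = 0.44 / √(0.81 × 0.82) = 0.44 / √0.6642 = 0.44 / 0.8150 ≈ 0.54.

0.54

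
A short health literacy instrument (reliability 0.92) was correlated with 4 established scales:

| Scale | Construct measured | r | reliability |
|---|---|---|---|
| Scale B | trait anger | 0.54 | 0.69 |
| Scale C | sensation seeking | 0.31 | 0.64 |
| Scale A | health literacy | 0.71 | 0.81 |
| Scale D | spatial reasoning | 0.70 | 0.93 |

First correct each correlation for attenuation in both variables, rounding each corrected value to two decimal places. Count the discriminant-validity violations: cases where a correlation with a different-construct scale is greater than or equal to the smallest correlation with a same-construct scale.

Disattenuated r (r / √(r_scale · r_new)):
  Scale B (disc): 0.54 / √(0.69·0.92) = 0.68
  Scale C (disc): 0.31 / √(0.64·0.92) = 0.40
  Scale A (conv): 0.71 / √(0.81·0.92) = 0.82
  Scale D (disc): 0.70 / √(0.93·0.92) = 0.76
Smallest convergent = 0.82. Discriminant values: 0.68, 0.40, 0.76; count ≥ 0.82 → 0.

0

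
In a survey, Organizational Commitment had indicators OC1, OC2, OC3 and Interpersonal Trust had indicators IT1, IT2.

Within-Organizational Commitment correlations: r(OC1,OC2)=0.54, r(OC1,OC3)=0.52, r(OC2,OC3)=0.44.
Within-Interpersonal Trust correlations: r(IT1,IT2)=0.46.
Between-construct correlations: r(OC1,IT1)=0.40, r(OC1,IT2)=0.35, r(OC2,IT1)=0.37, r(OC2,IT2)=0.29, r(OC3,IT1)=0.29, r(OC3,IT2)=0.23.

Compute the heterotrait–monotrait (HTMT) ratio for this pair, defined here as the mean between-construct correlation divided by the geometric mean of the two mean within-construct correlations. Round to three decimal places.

Mean heterotrait r = 1.93/6 = 0.3217.
Mean within-OC = 1.50/3 = 0.5000; mean within-IT = 0.46/1 = 0.4600.
Geometric mean = √(0.5000 × 0.4600) = 0.4796.
HTMT = 0.3217 / 0.4796 = 0.671.

0.671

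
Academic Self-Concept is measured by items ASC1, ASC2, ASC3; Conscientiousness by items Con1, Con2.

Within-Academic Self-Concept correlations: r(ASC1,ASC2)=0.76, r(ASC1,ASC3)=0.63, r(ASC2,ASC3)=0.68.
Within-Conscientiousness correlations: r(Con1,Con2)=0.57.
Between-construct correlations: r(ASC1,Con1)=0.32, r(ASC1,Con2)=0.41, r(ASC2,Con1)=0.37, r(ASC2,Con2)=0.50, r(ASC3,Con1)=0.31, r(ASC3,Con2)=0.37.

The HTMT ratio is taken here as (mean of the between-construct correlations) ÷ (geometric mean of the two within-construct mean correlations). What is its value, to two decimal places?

0.61

Between-construct mean = 2.28/6 = 0.3800.
Mean within-ASC = 2.07/3 = 0.6900; mean within-Con = 0.57/1 = 0.5700.
Geometric mean = √(0.6900 × 0.5700) = 0.6271.
HTMT = 0.3800 / 0.6271 = 0.61.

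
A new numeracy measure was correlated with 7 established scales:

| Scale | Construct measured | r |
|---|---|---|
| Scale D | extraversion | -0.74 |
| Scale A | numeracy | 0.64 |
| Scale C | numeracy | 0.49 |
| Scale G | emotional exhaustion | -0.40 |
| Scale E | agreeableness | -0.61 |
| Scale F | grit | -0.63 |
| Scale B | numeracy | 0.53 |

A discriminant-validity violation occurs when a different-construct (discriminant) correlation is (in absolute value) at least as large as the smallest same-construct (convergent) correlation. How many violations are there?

Convergent (same construct = numeracy): Scale A, Scale C, Scale B.
Smallest convergent = 0.49. Discriminant |r|: 0.74, 0.40, 0.61, 0.63; count ≥ 0.49 → 3.

3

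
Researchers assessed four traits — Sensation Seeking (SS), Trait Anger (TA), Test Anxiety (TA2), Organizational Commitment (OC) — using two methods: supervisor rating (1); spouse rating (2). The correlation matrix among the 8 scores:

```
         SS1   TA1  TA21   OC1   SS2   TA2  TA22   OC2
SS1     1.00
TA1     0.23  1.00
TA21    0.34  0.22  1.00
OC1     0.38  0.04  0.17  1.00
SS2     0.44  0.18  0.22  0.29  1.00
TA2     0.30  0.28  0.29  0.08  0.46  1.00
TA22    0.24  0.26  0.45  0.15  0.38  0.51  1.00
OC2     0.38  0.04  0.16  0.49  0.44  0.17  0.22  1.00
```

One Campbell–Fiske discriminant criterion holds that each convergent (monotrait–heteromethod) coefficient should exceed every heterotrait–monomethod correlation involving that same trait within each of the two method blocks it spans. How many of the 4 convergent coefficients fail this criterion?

3

Convergent coefficients and their comparison sets:
SS (methods 1·2): 0.44 vs {0.23, 0.46, 0.34, 0.38, 0.38, 0.44} → fail.
TA (methods 1·2): 0.28 vs {0.23, 0.46, 0.22, 0.51, 0.04, 0.17} → fail.
TA2 (methods 1·2): 0.45 vs {0.34, 0.38, 0.22, 0.51, 0.17, 0.22} → fail.
OC (methods 1·2): 0.49 vs {0.38, 0.44, 0.04, 0.17, 0.17, 0.22} → pass.
3 of 4 fail.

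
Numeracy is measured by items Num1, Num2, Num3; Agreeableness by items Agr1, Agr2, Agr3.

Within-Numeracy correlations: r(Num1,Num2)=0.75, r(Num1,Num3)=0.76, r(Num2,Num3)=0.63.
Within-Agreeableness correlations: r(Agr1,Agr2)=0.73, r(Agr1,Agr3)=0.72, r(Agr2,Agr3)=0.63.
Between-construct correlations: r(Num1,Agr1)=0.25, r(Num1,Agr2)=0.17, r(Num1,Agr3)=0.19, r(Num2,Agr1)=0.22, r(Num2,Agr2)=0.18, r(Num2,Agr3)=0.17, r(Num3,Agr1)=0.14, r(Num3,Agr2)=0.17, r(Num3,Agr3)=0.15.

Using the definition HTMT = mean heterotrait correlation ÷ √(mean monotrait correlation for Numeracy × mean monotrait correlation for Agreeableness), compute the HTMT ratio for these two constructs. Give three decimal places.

0.259

Between-construct mean = 1.64/9 = 0.1822.
Mean within-Num = 2.14/3 = 0.7133; mean within-Agr = 2.08/3 = 0.6933.
Geometric mean = √(0.7133 × 0.6933) = 0.7032.
HTMT = 0.1822 / 0.7032 = 0.259.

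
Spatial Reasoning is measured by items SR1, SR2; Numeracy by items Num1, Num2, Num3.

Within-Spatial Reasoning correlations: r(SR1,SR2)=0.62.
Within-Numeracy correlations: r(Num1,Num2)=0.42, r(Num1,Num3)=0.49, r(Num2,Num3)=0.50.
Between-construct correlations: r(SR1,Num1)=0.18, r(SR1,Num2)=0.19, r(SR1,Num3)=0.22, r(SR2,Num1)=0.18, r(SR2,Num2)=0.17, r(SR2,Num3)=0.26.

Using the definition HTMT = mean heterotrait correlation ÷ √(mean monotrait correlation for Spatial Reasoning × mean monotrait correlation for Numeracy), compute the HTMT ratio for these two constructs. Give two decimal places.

Between-construct mean = 1.20/6 = 0.2000.
Mean within-SR = 0.62/1 = 0.6200; mean within-Num = 1.41/3 = 0.4700.
Geometric mean = √(0.6200 × 0.4700) = 0.5398.
HTMT = 0.2000 / 0.5398 = 0.37.

0.37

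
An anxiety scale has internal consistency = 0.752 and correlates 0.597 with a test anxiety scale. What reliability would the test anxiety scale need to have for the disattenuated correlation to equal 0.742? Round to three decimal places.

0.861

r_true = r_obs / √(r_xx · r_yy) ⇒ 0.742 = 0.597 / √(0.752 · r_yy).
√(0.752 · r_yy) = 0.597 / 0.742 = 0.8046; 0.752 · r_yy = 0.6474; r_yy = 0.6474 / 0.752 ≈ 0.861.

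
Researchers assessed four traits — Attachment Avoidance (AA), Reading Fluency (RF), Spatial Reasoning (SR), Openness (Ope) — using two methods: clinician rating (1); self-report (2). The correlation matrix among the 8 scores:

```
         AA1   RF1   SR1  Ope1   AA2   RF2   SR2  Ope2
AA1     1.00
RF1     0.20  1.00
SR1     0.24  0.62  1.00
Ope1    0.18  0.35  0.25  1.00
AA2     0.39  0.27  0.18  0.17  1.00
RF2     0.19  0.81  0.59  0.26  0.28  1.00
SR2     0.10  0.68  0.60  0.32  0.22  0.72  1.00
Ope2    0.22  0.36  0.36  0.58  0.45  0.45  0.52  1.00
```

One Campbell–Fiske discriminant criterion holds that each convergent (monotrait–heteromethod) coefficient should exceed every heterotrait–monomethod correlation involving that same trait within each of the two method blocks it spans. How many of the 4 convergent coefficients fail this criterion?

Convergent coefficients and their comparison sets:
AA (methods 1·2): 0.39 vs {0.20, 0.28, 0.24, 0.22, 0.18, 0.45} → fail.
RF (methods 1·2): 0.81 vs {0.20, 0.28, 0.62, 0.72, 0.35, 0.45} → pass.
SR (methods 1·2): 0.60 vs {0.24, 0.22, 0.62, 0.72, 0.25, 0.52} → fail.
Ope (methods 1·2): 0.58 vs {0.18, 0.45, 0.35, 0.45, 0.25, 0.52} → pass.
2 of 4 fail.

2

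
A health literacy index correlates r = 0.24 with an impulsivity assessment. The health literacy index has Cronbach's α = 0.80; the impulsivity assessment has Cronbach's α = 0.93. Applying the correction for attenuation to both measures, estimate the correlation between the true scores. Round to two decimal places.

0.28

r_true = r_obs / √(r_xx · r_yy) = 0.24 / √(0.80 × 0.93) = 0.24 / √0.7440 = 0.24 / 0.8626 ≈ 0.28.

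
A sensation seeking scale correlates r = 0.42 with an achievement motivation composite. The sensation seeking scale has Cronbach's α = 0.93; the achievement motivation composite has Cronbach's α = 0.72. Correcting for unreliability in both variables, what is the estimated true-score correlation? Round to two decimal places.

0.51

r_true = r_obs / √(r_xx · r_yy) = 0.42 / √(0.93 × 0.72) = 0.42 / √0.6696 = 0.42 / 0.8183 ≈ 0.51.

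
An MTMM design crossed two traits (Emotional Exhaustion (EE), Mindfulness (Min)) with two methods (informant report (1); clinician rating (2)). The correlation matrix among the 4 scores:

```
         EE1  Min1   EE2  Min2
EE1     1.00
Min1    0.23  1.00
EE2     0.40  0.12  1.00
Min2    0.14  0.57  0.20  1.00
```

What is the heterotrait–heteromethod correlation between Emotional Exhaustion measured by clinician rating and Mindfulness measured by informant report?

0.12

Different traits and methods: r(EE2, Min1) = 0.12.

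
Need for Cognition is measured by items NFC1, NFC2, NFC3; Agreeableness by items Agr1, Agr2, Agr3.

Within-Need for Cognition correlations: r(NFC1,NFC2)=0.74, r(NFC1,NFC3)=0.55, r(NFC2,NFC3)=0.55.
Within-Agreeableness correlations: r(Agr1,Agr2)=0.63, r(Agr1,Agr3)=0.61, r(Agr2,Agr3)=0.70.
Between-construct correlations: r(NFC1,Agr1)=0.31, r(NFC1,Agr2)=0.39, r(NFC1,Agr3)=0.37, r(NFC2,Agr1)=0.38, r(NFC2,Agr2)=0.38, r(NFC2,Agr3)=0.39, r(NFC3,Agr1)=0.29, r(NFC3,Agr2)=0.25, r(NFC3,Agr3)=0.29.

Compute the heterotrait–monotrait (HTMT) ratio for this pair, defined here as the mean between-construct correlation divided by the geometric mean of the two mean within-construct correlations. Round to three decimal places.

Between-construct mean = 3.05/9 = 0.3389.
Mean within-NFC = 1.84/3 = 0.6133; mean within-Agr = 1.94/3 = 0.6467.
Geometric mean = √(0.6133 × 0.6467) = 0.6298.
HTMT = 0.3389 / 0.6298 = 0.538.

0.538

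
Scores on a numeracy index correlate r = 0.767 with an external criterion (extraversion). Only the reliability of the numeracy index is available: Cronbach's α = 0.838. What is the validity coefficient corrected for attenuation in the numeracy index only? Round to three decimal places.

Single correction: r_c = r_obs / √r_xx = 0.767 / √0.838 = 0.767 / 0.9154 ≈ 0.838.

0.838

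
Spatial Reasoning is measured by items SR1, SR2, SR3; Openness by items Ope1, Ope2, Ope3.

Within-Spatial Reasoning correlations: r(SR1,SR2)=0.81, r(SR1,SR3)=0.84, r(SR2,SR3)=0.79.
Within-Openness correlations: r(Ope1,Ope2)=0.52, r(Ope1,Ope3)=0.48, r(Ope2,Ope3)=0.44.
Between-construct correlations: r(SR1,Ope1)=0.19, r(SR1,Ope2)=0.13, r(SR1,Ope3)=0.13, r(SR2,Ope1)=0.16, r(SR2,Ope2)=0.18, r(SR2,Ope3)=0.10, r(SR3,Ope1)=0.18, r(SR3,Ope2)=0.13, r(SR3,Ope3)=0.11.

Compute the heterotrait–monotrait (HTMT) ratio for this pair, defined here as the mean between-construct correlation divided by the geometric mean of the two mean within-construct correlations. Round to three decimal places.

0.233

Mean between = 1.31/9 = 0.1456.
Mean within-SR = 2.44/3 = 0.8133; mean within-Ope = 1.44/3 = 0.4800.
Geometric mean = √(0.8133 × 0.4800) = 0.6248.
HTMT = 0.1456 / 0.6248 = 0.233.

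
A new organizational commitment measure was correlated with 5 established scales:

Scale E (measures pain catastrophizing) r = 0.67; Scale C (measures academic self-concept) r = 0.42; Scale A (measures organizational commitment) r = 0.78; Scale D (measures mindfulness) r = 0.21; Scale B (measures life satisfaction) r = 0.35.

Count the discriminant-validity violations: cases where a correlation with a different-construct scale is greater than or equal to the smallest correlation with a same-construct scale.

0

Convergent (same construct = organizational commitment): Scale A.
Smallest convergent = 0.78. Discriminant values: 0.67, 0.42, 0.21, 0.35; count ≥ 0.78 → 0.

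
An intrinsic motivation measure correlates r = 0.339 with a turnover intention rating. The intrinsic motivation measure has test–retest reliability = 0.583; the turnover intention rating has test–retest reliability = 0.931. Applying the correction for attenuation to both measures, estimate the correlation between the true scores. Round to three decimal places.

r_true = r_obs / √(r_xx · r_yy) = 0.339 / √(0.583 × 0.931) = 0.339 / √0.542773 = 0.339 / 0.7367 ≈ 0.460.

0.460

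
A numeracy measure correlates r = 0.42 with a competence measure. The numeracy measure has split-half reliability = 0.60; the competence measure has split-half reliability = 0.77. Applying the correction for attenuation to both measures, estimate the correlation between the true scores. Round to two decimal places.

r_true = r_obs / √(r_xx · r_yy) = 0.42 / √(0.60 × 0.77) = 0.42 / √0.4620 = 0.42 / 0.6797 ≈ 0.62.

0.62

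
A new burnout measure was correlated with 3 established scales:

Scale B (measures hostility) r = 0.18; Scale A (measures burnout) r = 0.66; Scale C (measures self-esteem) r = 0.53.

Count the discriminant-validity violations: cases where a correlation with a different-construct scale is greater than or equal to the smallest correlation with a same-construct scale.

0

Convergent (same construct = burnout): Scale A.
Smallest convergent = 0.66. Discriminant values: 0.18, 0.53; count ≥ 0.66 → 0.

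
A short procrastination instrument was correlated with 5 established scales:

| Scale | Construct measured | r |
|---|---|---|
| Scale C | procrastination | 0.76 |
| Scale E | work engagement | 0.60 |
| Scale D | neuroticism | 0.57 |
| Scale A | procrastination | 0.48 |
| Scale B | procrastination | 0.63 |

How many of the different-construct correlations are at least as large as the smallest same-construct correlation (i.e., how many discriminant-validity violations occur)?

Convergent (same construct = procrastination): Scale C, Scale A, Scale B.
Smallest convergent = 0.48. Discriminant values: 0.60, 0.57; count ≥ 0.48 → 2.

2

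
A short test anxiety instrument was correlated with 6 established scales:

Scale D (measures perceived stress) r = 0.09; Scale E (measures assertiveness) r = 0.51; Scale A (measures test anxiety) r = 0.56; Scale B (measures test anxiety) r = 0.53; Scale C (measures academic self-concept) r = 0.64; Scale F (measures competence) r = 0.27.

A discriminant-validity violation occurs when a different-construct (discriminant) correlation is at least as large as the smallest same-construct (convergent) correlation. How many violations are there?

1

Convergent (same construct = test anxiety): Scale A, Scale B.
Smallest convergent = 0.53. Discriminant values: 0.09, 0.51, 0.64, 0.27; count ≥ 0.53 → 1.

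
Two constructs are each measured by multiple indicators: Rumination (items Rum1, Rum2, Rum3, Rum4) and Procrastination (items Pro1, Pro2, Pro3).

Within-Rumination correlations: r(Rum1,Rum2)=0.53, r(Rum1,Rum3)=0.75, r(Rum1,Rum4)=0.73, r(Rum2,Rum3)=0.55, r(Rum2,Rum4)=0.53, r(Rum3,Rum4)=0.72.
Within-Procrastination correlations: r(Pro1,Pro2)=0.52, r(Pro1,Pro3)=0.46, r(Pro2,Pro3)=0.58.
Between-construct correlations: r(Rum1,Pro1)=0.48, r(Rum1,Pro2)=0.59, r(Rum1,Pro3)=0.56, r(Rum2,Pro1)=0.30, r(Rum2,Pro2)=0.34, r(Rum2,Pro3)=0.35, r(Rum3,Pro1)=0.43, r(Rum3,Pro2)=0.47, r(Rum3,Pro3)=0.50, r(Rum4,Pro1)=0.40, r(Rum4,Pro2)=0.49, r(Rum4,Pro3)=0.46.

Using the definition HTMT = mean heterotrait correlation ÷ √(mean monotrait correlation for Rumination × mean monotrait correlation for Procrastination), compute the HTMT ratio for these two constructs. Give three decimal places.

Mean heterotrait r = 5.37/12 = 0.4475.
Mean within-Rum = 3.81/6 = 0.6350; mean within-Pro = 1.56/3 = 0.5200.
Geometric mean = √(0.6350 × 0.5200) = 0.5746.
HTMT = 0.4475 / 0.5746 = 0.779.

0.779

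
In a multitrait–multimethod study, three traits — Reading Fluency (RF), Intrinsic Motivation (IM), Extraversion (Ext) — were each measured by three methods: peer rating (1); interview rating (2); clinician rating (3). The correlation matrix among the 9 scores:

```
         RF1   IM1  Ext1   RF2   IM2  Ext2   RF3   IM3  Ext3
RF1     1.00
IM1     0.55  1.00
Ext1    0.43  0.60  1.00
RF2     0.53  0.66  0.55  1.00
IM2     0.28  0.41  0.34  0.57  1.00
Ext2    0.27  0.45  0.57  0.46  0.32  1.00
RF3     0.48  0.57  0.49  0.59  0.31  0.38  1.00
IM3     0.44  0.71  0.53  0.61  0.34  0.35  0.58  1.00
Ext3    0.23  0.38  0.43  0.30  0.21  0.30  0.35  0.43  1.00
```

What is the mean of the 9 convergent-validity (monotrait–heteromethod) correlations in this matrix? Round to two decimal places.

0.48

Convergent values: 0.53, 0.48, 0.59, 0.41, 0.71, 0.34, 0.57, 0.43, 0.30; mean = 4.36/9 = 0.48.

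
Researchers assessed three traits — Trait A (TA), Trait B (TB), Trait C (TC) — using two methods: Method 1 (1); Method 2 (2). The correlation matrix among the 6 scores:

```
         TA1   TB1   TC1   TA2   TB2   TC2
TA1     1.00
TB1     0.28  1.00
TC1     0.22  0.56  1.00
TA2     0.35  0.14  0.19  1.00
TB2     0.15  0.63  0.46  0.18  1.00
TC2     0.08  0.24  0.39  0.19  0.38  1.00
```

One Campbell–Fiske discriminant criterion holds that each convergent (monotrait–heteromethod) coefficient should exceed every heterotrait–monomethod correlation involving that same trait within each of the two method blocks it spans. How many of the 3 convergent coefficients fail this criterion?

Each convergent coefficient versus the relevant comparison correlations:
TA (methods 1·2): 0.35 vs {0.28, 0.18, 0.22, 0.19} → pass.
TB (methods 1·2): 0.63 vs {0.28, 0.18, 0.56, 0.38} → pass.
TC (methods 1·2): 0.39 vs {0.22, 0.19, 0.56, 0.38} → fail.
1 of 3 fail.

1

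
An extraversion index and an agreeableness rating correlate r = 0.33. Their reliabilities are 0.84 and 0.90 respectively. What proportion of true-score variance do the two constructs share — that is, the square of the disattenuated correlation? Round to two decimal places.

Disattenuated r = 0.33 / √(0.84 × 0.90) = 0.33 / 0.8695 = 0.3795.
Shared true-score variance = 0.3795² = 0.1440 ≈ 0.14.

0.14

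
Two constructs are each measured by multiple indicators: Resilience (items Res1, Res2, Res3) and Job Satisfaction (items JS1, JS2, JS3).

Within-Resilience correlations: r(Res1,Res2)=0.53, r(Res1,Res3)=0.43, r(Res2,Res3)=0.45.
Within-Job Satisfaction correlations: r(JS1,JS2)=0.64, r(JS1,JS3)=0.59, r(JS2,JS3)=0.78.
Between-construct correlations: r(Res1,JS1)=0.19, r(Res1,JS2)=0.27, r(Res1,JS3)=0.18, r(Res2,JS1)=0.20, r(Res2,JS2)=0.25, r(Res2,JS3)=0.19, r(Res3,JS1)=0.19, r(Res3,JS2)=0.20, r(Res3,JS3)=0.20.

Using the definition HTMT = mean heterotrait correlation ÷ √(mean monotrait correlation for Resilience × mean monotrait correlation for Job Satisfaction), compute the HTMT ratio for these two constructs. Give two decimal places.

0.37

Mean heterotrait r = 1.87/9 = 0.2078.
Mean within-Res = 1.41/3 = 0.4700; mean within-JS = 2.01/3 = 0.6700.
Geometric mean = √(0.4700 × 0.6700) = 0.5612.
HTMT = 0.2078 / 0.5612 = 0.37.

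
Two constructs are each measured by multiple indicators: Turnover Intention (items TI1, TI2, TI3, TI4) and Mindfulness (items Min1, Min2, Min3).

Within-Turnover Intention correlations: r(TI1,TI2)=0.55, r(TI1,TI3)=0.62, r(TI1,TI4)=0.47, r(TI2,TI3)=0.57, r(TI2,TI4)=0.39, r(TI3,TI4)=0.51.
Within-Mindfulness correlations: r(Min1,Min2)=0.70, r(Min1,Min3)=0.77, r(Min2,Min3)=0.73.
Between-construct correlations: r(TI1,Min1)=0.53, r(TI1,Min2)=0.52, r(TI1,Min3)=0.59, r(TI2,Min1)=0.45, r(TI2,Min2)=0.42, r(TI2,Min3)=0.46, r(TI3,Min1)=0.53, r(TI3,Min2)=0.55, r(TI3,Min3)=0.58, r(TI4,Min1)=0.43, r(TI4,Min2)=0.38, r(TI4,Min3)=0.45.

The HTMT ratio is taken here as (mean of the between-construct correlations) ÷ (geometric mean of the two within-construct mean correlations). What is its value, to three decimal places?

0.796

Mean between = 5.89/12 = 0.4908.
Mean within-TI = 3.11/6 = 0.5183; mean within-Min = 2.20/3 = 0.7333.
Geometric mean = √(0.5183 × 0.7333) = 0.6165.
HTMT = 0.4908 / 0.6165 = 0.796.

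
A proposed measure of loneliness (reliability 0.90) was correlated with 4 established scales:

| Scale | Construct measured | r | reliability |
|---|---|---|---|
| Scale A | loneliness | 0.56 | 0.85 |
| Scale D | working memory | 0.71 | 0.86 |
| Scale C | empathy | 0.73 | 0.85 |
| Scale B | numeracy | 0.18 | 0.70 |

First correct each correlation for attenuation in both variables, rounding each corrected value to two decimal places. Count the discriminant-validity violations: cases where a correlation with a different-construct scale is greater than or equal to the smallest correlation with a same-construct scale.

Disattenuated r (r / √(r_scale · r_new)):
  Scale A (conv): 0.56 / √(0.85·0.90) = 0.64
  Scale D (disc): 0.71 / √(0.86·0.90) = 0.81
  Scale C (disc): 0.73 / √(0.85·0.90) = 0.83
  Scale B (disc): 0.18 / √(0.70·0.90) = 0.23
Smallest convergent = 0.64. Discriminant values: 0.81, 0.83, 0.23; count ≥ 0.64 → 2.

2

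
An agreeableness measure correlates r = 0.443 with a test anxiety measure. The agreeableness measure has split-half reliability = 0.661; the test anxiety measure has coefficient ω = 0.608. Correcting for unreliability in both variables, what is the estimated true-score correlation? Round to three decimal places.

r_true = r_obs / √(r_xx · r_yy) = 0.443 / √(0.661 × 0.608) = 0.443 / √0.401888 = 0.443 / 0.6339 ≈ 0.699.

0.699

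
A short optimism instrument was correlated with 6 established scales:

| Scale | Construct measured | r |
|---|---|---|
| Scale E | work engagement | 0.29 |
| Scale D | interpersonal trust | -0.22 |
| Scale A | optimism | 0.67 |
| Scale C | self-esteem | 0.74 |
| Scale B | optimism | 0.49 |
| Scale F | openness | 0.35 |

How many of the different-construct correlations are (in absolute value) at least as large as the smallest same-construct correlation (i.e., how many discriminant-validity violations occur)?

1

Convergent (same construct = optimism): Scale A, Scale B.
Smallest convergent = 0.49. Discriminant |r|: 0.29, 0.22, 0.74, 0.35; count ≥ 0.49 → 1.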